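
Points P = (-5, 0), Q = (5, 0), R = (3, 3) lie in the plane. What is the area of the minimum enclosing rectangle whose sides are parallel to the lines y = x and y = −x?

In coordinates u = x + y, v = x − y the rectangle is axis-aligned; the map (x,y)→(u,v) scales areas by 2.
u-values: -5, 5, 6; range = 6 − (-5) = 11.
v-values: -5, 5, 0; range = 5 − (-5) = 10.
Area = (11 × 10) / 2 = 55.

55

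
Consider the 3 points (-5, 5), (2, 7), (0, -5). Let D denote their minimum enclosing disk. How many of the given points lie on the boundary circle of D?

3

Call the three points A, B, C in the order given.
Side lengths²: AB² = 53, AC² = 125, BC² = 148.
Since BC² = 148 < 125 + 53 = 178, the triangle is acute, so the smallest enclosing circle is the circumcircle.
Circumcentre = (-0.125, 1.1875), r² = 38.30078125.
The points at distance exactly r from the centre are (-5, 5), (2, 7), (0, -5) — 3 points.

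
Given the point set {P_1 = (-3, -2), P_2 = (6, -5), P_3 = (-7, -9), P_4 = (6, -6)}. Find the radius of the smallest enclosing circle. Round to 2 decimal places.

6.80

By Welzl's lemma the MEC is supported by two points (diametrically opposite) or three points (on a circumcircle).
The farthest pair is P_2–P_3 with squared distance 185. The circle on this segment as diameter has centre (-0.5, -7) and r² = 185/4 = 46.25.
Check P_1: distance² to centre = 31.25 ≤ 46.25, so it lies inside.
All remaining points lie in this disk, and no smaller disk contains both endpoints, so this is the minimum enclosing circle.
r = √(46.25) ≈ 6.80.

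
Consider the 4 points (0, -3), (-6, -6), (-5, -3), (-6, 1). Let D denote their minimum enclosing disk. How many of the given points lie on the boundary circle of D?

3

The minimum enclosing circle is determined by three boundary points: (0, -3), (-6, -6), (-6, 1).
Their circumcentre is (-4, -2.5) with r² = 16.25.
The farthest remaining point (-5, -3) is at distance² 1.25 ≤ 16.25.
The points at distance exactly r from the centre are (0, -3), (-6, -6), (-6, 1) — 3 points.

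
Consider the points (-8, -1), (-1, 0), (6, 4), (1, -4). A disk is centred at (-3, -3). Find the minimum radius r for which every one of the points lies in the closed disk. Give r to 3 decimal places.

11.402

The required radius is the distance from (-3, -3) to the farthest point.
Squared distances: 29, 13, 130, 17.
Maximum is 130, attained at (6, 4).
r = √130 ≈ 11.402.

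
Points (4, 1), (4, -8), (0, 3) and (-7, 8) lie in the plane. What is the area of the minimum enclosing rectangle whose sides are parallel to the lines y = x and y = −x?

In coordinates u = x + y, v = x − y the rectangle is axis-aligned; the map (x,y)→(u,v) scales areas by 2.
u-values: 5, -4, 3, 1; range = 5 − (-4) = 9.
v-values: 3, 12, -3, -15; range = 12 − (-15) = 27.
Area = (9 × 27) / 2 = 121.5.

121.5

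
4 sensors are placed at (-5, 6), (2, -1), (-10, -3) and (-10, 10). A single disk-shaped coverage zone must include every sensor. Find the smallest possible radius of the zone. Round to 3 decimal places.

8.252

The minimum enclosing circle of a finite set is fixed by two of the points (as a diameter) or three (as a circumcircle).
The minimum enclosing circle is determined by three boundary points: (2, -1), (-10, -3), (-10, 10).
Their circumcentre is (-59/12, 3.5) with r² = 9805/144.
The farthest remaining point (-5, 6) is at distance² 901/144 ≤ 9805/144.
r = √(9805/144) ≈ 8.252.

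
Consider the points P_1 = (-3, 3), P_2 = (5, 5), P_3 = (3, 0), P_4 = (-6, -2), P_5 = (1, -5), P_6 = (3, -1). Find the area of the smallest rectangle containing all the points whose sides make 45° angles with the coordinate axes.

In coordinates u = x + y, v = x − y the rectangle is axis-aligned; the map (x,y)→(u,v) scales areas by 2.
u-values: 0, 10, 3, -8, -4, 2; range = 10 − (-8) = 18.
v-values: -6, 0, 3, -4, 6, 4; range = 6 − (-6) = 12.
Area = (18 × 12) / 2 = 108.

108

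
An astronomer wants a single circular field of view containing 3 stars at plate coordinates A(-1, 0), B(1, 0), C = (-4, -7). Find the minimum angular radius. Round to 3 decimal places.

4.301

Side lengths²: AB² = 4, AC² = 58, BC² = 74.
Since BC² = 74 ≥ 58 + 4 = 62, the angle opposite BC is not acute, so the smallest enclosing circle has BC as diameter.
Centre = midpoint of BC = (-1.5, -3.5), r² = 74/4 = 18.5.
r = √(18.5) ≈ 4.301.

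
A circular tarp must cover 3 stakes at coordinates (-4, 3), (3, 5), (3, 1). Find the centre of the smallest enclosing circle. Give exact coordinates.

(-3/14, 3)

Call the three points A, B, C in the order given.
Side lengths²: AB² = 53, AC² = 53, BC² = 16.
Since AC² = 53 < 53 + 16 = 69, the triangle is acute, so the smallest enclosing circle is the circumcircle.
Circumcentre = (-3/14, 3), r² = 2809/196.
Centre = (-3/14, 3).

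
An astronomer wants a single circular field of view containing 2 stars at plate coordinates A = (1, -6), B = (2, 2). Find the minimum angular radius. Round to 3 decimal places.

4.031

The smallest circle enclosing two points has them as diameter endpoints.
Centre = midpoint = (1.5, -2); r² = |AB|²/4 = 65/4 = 16.25.
r = √(16.25) ≈ 4.031.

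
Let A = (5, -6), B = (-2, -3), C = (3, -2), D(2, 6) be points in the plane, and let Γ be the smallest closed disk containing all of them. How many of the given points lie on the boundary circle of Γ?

By Welzl's lemma the MEC is supported by two points (diametrically opposite) or three points (on a circumcircle).
The minimum enclosing circle is determined by three boundary points: A, B, D.
Their circumcentre is (3.42, -0.02) with r² = 38.2568.
The farthest remaining point C is at distance² 4.0968 ≤ 38.2568.
The points at distance exactly r from the centre are A, B, D — 3 points.

3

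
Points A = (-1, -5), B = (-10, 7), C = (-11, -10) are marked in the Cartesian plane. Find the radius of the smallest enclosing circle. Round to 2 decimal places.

Side lengths²: AB² = 225, AC² = 125, BC² = 290.
Since BC² = 290 < 225 + 125 = 350, the triangle is acute, so the smallest enclosing circle is the circumcircle.
Circumcentre = (-197/22, -35/22), r² = 18125/242.
r = √(18125/242) ≈ 8.65.

8.65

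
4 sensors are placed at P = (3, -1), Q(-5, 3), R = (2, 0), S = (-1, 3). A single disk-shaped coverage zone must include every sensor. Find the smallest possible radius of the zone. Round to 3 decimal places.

4.472

The minimum enclosing circle of a finite set is fixed by two of the points (as a diameter) or three (as a circumcircle).
The farthest pair is P–Q with squared distance 80. The circle on this segment as diameter has centre (-1, 1) and r² = 80/4 = 20.
Check R: distance² to centre = 10 ≤ 20, so it lies inside.
All remaining points lie in this disk, and no smaller disk contains both endpoints, so this is the minimum enclosing circle.
r = √20 ≈ 4.472.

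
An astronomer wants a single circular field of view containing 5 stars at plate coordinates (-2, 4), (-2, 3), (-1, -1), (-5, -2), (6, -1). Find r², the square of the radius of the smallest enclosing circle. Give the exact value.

The minimum enclosing circle of a finite set is fixed by two of the points (as a diameter) or three (as a circumcircle).
The minimum enclosing circle is determined by three boundary points: (-2, 4), (-5, -2), (6, -1).
Their circumcentre is (19/42, -41/42) with r² = 27145/882.
The farthest remaining point (-2, 3) is at distance² 19249/882 ≤ 27145/882.

27145/882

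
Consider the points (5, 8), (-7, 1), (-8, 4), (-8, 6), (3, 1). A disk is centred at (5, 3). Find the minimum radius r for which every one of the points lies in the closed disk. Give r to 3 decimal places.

The required radius is the distance from (5, 3) to the farthest point.
Squared distances: 25, 148, 170, 178, 8.
Maximum is 178, attained at (-8, 6).
r = √178 ≈ 13.342.

13.342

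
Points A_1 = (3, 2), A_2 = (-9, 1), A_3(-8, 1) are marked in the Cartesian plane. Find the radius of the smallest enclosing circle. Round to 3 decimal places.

Side lengths²: A_1A_2² = 145, A_1A_3² = 122, A_2A_3² = 1.
Since A_1A_2² = 145 ≥ 122 + 1 = 123, the angle opposite A_1A_2 is not acute, so the smallest enclosing circle has A_1A_2 as diameter.
Centre = midpoint of A_1A_2 = (-3, 1.5), r² = 145/4 = 36.25.
r = √(36.25) ≈ 6.021.

6.021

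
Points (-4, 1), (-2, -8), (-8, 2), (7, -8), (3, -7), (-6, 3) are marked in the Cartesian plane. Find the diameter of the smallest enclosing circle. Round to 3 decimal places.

The minimum enclosing circle of a finite set is fixed by two of the points (as a diameter) or three (as a circumcircle).
The farthest pair is (-8, 2)–(7, -8) with squared distance 325. The circle on this segment as diameter has centre (-0.5, -3) and r² = 325/4 = 81.25.
Check (-4, 1): distance² to centre = 28.25 ≤ 81.25, so it lies inside.
All remaining points lie in this disk, and no smaller disk contains both endpoints, so this is the minimum enclosing circle.
Diameter = 2r = 2√(81.25) ≈ 18.028.

18.028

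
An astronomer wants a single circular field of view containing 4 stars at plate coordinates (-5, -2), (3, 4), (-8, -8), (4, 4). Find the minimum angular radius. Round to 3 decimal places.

8.485

A smallest enclosing disk is always determined by at most three of the input points on its boundary.
The farthest pair is (-8, -8)–(4, 4) with squared distance 288. The circle on this segment as diameter has centre (-2, -2) and r² = 288/4 = 72.
Check (-5, -2): distance² to centre = 9 ≤ 72, so it lies inside.
All remaining points lie in this disk, and no smaller disk contains both endpoints, so this is the minimum enclosing circle.
r = √72 ≈ 8.485.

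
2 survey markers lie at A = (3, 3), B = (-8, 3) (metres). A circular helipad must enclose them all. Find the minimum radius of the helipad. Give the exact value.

5.5

The smallest circle enclosing two points has them as diameter endpoints.
Centre = midpoint = (-2.5, 3); r² = |AB|²/4 = 121/4 = 30.25.
r = √(30.25) = 5.5.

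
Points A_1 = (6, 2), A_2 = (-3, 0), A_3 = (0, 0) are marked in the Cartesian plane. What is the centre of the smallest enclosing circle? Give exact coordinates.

Side lengths²: A_1A_2² = 85, A_1A_3² = 40, A_2A_3² = 9.
Since A_1A_2² = 85 ≥ 40 + 9 = 49, the angle opposite A_1A_2 is not acute, so the smallest enclosing circle has A_1A_2 as diameter.
Centre = midpoint of A_1A_2 = (1.5, 1), r² = 85/4 = 21.25.
Centre = (1.5, 1).

(1.5, 1)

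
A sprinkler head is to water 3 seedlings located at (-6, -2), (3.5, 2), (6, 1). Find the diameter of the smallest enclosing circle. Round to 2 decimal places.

Call the three points A, B, C in the order given.
Side lengths²: AB² = 106.25, AC² = 153, BC² = 7.25.
Since AC² = 153 ≥ 106.25 + 7.25 = 113.5, the angle opposite AC is not acute, so the smallest enclosing circle has AC as diameter.
Centre = midpoint of AC = (0, -0.5), r² = 153/4 = 38.25.
Diameter = 2r = 2√(38.25) ≈ 12.37.

12.37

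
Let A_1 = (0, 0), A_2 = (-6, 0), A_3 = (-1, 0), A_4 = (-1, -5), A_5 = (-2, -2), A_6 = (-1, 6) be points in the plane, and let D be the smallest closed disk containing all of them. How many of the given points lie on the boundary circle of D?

2

A smallest enclosing disk is always determined by at most three of the input points on its boundary.
The farthest pair is A_4–A_6 with squared distance 121. The circle on this segment as diameter has centre (-1, 0.5) and r² = 121/4 = 30.25.
Check A_1: distance² to centre = 1.25 ≤ 30.25, so it lies inside.
All remaining points lie in this disk, and no smaller disk contains both endpoints, so this is the minimum enclosing circle.
The points at distance exactly r from the centre are A_4, A_6 — 2 points.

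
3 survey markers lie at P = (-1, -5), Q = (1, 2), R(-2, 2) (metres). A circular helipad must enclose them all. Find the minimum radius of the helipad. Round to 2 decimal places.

3.68

Side lengths²: PQ² = 53, PR² = 50, QR² = 9.
Since PQ² = 53 < 50 + 9 = 59, the triangle is acute, so the smallest enclosing circle is the circumcircle.
Circumcentre = (-0.5, -19/14), r² = 1325/98.
r = √(1325/98) ≈ 3.68.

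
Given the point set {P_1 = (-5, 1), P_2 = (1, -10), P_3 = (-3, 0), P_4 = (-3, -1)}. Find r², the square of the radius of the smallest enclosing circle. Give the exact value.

The minimum enclosing circle of a finite set is fixed by two of the points (as a diameter) or three (as a circumcircle).
The farthest pair is P_1–P_2 with squared distance 157. The circle on this segment as diameter has centre (-2, -4.5) and r² = 157/4 = 39.25.
Check P_3: distance² to centre = 21.25 ≤ 39.25, so it lies inside.
All remaining points lie in this disk, and no smaller disk contains both endpoints, so this is the minimum enclosing circle.

39.25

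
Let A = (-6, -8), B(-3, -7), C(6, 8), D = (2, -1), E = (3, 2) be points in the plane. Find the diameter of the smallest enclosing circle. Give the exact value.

20

By Welzl's lemma the MEC is supported by two points (diametrically opposite) or three points (on a circumcircle).
The farthest pair is A–C with squared distance 400. The circle on this segment as diameter has centre (0, 0) and r² = 400/4 = 100.
Check B: distance² to centre = 58 ≤ 100, so it lies inside.
All remaining points lie in this disk, and no smaller disk contains both endpoints, so this is the minimum enclosing circle.
Diameter = 2r = 2√100 = 20.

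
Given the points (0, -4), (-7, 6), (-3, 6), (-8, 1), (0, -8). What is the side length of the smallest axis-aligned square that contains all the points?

14

The bounding box has width 8 and height 14.
An axis-aligned square enclosing the set must have side ≥ max(width, height).
So the minimum side is max(8, 14) = 14.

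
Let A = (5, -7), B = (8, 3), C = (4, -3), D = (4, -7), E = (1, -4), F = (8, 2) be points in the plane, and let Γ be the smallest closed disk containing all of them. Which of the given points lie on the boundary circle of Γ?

The minimum enclosing circle of a finite set is fixed by two of the points (as a diameter) or three (as a circumcircle).
The farthest pair is B–D with squared distance 116. The circle on this segment as diameter has centre (6, -2) and r² = 116/4 = 29.
Check A: distance² to centre = 26 ≤ 29, so it lies inside.
All remaining points lie in this disk, and no smaller disk contains both endpoints, so this is the minimum enclosing circle.
The points at distance exactly r from the centre are B, D, E — 3 points.

B, D, E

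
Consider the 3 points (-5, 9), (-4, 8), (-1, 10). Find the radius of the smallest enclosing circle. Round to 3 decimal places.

2.062

Call the three points A, B, C in the order given.
Side lengths²: AB² = 2, AC² = 17, BC² = 13.
Since AC² = 17 ≥ 13 + 2 = 15, the angle opposite AC is not acute, so the smallest enclosing circle has AC as diameter.
Centre = midpoint of AC = (-3, 9.5), r² = 17/4 = 4.25.
r = √(4.25) ≈ 2.062.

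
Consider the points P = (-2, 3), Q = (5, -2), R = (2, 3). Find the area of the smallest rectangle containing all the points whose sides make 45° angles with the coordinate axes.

In coordinates u = x + y, v = x − y the rectangle is axis-aligned; the map (x,y)→(u,v) scales areas by 2.
u-values: 1, 3, 5; range = 5 − 1 = 4.
v-values: -5, 7, -1; range = 7 − (-5) = 12.
Area = (4 × 12) / 2 = 24.

24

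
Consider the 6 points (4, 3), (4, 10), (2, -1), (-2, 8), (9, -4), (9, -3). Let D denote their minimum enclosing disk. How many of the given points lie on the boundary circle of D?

By Welzl's lemma the MEC is supported by two points (diametrically opposite) or three points (on a circumcircle).
The farthest pair is (-2, 8)–(9, -4) with squared distance 265. The circle on this segment as diameter has centre (3.5, 2) and r² = 265/4 = 66.25.
Check (4, 3): distance² to centre = 1.25 ≤ 66.25, so it lies inside.
All remaining points lie in this disk, and no smaller disk contains both endpoints, so this is the minimum enclosing circle.
The points at distance exactly r from the centre are (-2, 8), (9, -4) — 2 points.

2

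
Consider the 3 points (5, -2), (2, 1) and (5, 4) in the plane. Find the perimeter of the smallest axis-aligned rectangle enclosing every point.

18

Width = max x − min x = 5 − 2 = 3.
Height = max y − min y = 4 − (-2) = 6.
Perimeter = 2(3 + 6) = 18.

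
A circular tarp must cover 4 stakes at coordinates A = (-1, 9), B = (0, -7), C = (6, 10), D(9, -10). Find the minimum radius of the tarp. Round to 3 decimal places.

10.735

By Welzl's lemma the MEC is supported by two points (diametrically opposite) or three points (on a circumcircle).
The farthest pair is A–D with squared distance 461. The circle on this segment as diameter has centre (4, -0.5) and r² = 461/4 = 115.25.
Check B: distance² to centre = 58.25 ≤ 115.25, so it lies inside.
All remaining points lie in this disk, and no smaller disk contains both endpoints, so this is the minimum enclosing circle.
r = √(115.25) ≈ 10.735.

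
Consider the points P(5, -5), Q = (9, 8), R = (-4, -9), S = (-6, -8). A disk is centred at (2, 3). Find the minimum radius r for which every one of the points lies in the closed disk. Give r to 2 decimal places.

13.60

The required radius is the distance from (2, 3) to the farthest point.
Squared distances: 73, 74, 180, 185.
Maximum is 185, attained at S.
r = √185 ≈ 13.60.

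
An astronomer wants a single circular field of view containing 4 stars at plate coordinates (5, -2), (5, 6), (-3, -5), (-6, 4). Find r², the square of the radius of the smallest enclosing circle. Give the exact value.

By Welzl's lemma the MEC is supported by two points (diametrically opposite) or three points (on a circumcircle).
The minimum enclosing circle is determined by three boundary points: (5, 6), (-3, -5), (-6, 4).
Their circumcentre is (3/14, 15/14) with r² = 4625/98.
The farthest remaining point (5, -2) is at distance² 3169/98 ≤ 4625/98.

4625/98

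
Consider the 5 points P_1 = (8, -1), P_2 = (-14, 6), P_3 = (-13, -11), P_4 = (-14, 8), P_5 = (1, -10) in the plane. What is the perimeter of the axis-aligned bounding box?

82

Width = max x − min x = 8 − (-14) = 22.
Height = max y − min y = 8 − (-11) = 19.
Perimeter = 2(22 + 19) = 82.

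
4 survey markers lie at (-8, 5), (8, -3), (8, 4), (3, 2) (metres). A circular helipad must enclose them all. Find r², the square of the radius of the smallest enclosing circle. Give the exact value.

80

The farthest pair is (-8, 5)–(8, -3) with squared distance 320. The circle on this segment as diameter has centre (0, 1) and r² = 320/4 = 80.
Check (8, 4): distance² to centre = 73 ≤ 80, so it lies inside.
All remaining points lie in this disk, and no smaller disk contains both endpoints, so this is the minimum enclosing circle.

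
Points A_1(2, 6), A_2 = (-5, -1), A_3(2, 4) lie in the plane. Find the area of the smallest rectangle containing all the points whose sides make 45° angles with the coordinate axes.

In coordinates u = x + y, v = x − y the rectangle is axis-aligned; the map (x,y)→(u,v) scales areas by 2.
u-values: 8, -6, 6; range = 8 − (-6) = 14.
v-values: -4, -4, -2; range = -2 − (-4) = 2.
Area = (14 × 2) / 2 = 14.

14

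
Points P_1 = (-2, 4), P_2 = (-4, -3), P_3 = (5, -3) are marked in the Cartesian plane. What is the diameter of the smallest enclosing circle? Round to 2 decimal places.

10.30

Side lengths²: P_1P_2² = 53, P_1P_3² = 98, P_2P_3² = 81.
Since P_1P_3² = 98 < 81 + 53 = 134, the triangle is acute, so the smallest enclosing circle is the circumcircle.
Circumcentre = (0.5, -0.5), r² = 26.5.
Diameter = 2r = 2√(26.5) ≈ 10.30.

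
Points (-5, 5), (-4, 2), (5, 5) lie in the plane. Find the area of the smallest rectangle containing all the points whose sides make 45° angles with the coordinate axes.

In coordinates u = x + y, v = x − y the rectangle is axis-aligned; the map (x,y)→(u,v) scales areas by 2.
u-values: 0, -2, 10; range = 10 − (-2) = 12.
v-values: -10, -6, 0; range = 0 − (-10) = 10.
Area = (12 × 10) / 2 = 60.

60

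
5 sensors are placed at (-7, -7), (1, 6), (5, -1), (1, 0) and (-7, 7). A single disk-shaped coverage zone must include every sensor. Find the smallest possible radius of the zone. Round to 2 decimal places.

By Welzl's lemma the MEC is supported by two points (diametrically opposite) or three points (on a circumcircle).
The minimum enclosing circle is determined by three boundary points: (-7, -7), (5, -1), (-7, 7).
Their circumcentre is (-3, 0) with r² = 65.
The farthest remaining point (1, 6) is at distance² 52 ≤ 65.
r = √65 ≈ 8.06.

8.06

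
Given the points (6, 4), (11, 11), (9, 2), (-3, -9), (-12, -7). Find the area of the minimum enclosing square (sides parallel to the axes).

529

The bounding box has width 23 and height 20.
An axis-aligned square enclosing the set must have side ≥ max(width, height).
So the minimum side is max(23, 20) = 23.
Area = 23² = 529.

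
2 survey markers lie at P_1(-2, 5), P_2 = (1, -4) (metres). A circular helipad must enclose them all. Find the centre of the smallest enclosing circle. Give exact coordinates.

(-0.5, 0.5)

The smallest circle enclosing two points has them as diameter endpoints.
Centre = midpoint = (-0.5, 0.5); r² = |P_1P_2|²/4 = 90/4 = 22.5.
Centre = (-0.5, 0.5).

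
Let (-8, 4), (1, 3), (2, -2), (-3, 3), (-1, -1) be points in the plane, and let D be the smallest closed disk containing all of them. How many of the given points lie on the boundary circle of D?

A smallest enclosing disk is always determined by at most three of the input points on its boundary.
The farthest pair is (-8, 4)–(2, -2) with squared distance 136. The circle on this segment as diameter has centre (-3, 1) and r² = 136/4 = 34.
Check (1, 3): distance² to centre = 20 ≤ 34, so it lies inside.
All remaining points lie in this disk, and no smaller disk contains both endpoints, so this is the minimum enclosing circle.
The points at distance exactly r from the centre are (-8, 4), (2, -2) — 2 points.

2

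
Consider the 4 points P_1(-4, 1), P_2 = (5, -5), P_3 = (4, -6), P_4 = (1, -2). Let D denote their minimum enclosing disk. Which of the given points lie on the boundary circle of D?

P_1, P_2

The farthest pair is P_1–P_2 with squared distance 117. The circle on this segment as diameter has centre (0.5, -2) and r² = 117/4 = 29.25.
Check P_3: distance² to centre = 28.25 ≤ 29.25, so it lies inside.
All remaining points lie in this disk, and no smaller disk contains both endpoints, so this is the minimum enclosing circle.
The points at distance exactly r from the centre are P_1, P_2 — 2 points.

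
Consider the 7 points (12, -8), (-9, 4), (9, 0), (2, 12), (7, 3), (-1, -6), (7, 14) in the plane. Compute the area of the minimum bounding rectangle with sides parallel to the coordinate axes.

462

x ranges over [-9, 12], width 21.
y ranges over [-8, 14], height 22.
Area = 21 × 22 = 462.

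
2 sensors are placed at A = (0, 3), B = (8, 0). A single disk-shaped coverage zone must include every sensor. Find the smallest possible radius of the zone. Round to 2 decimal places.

4.27

The smallest circle enclosing two points has them as diameter endpoints.
Centre = midpoint = (4, 1.5); r² = |AB|²/4 = 73/4 = 18.25.
r = √(18.25) ≈ 4.27.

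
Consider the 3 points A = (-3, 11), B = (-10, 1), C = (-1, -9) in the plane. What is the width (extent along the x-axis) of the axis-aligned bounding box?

max x = -1, min x = -10, so width = 9.

9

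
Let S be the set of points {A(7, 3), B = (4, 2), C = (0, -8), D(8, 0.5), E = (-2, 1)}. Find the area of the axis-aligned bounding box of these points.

x ranges over [-2, 8], width 10.
y ranges over [-8, 3], height 11.
Area = 10 × 11 = 110.

110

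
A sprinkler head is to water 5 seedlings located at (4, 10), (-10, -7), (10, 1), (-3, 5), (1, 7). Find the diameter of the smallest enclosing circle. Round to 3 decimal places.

The minimum enclosing circle is determined by three boundary points: (4, 10), (-10, -7), (10, 1).
Their circumcentre is (-23/19, 1/38) with r² = 182845/1444.
The farthest remaining point (1, 7) is at distance² 77281/1444 ≤ 182845/1444.
Diameter = 2r = 2√(182845/1444) ≈ 22.505.

22.505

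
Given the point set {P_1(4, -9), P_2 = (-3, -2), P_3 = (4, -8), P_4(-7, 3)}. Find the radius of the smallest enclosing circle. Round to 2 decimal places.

8.14

The farthest pair is P_1–P_4 with squared distance 265. The circle on this segment as diameter has centre (-1.5, -3) and r² = 265/4 = 66.25.
Check P_2: distance² to centre = 3.25 ≤ 66.25, so it lies inside.
All remaining points lie in this disk, and no smaller disk contains both endpoints, so this is the minimum enclosing circle.
r = √(66.25) ≈ 8.14.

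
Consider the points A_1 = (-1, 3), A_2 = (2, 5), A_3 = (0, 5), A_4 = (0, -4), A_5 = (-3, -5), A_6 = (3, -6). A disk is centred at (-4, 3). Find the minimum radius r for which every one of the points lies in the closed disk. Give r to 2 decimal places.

The required radius is the distance from (-4, 3) to the farthest point.
Squared distances: 9, 40, 20, 65, 65, 130.
Maximum is 130, attained at A_6.
r = √130 ≈ 11.40.

11.40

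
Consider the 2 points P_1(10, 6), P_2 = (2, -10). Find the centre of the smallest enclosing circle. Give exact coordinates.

(6, -2)

The smallest circle enclosing two points has them as diameter endpoints.
Centre = midpoint = (6, -2); r² = |P_1P_2|²/4 = 320/4 = 80.
Centre = (6, -2).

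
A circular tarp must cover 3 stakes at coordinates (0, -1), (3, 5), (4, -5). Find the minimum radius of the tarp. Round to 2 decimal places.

Call the three points A, B, C in the order given.
Side lengths²: AB² = 45, AC² = 32, BC² = 101.
Since BC² = 101 ≥ 45 + 32 = 77, the angle opposite BC is not acute, so the smallest enclosing circle has BC as diameter.
Centre = midpoint of BC = (3.5, 0), r² = 101/4 = 25.25.
r = √(25.25) ≈ 5.02.

5.02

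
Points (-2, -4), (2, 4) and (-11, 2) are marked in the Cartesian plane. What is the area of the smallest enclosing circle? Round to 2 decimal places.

Call the three points A, B, C in the order given.
Side lengths²: AB² = 80, AC² = 117, BC² = 173.
Since BC² = 173 < 117 + 80 = 197, the triangle is acute, so the smallest enclosing circle is the circumcircle.
Circumcentre = (-4.375, 2.1875), r² = 43.92578125.
Area = π·r² = π·43.92578125 ≈ 138.00.

138.00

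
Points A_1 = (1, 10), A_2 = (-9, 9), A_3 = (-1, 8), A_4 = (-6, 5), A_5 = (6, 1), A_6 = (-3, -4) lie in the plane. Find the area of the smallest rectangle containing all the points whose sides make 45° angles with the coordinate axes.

In coordinates u = x + y, v = x − y the rectangle is axis-aligned; the map (x,y)→(u,v) scales areas by 2.
u-values: 11, 0, 7, -1, 7, -7; range = 11 − (-7) = 18.
v-values: -9, -18, -9, -11, 5, 1; range = 5 − (-18) = 23.
Area = (18 × 23) / 2 = 207.

207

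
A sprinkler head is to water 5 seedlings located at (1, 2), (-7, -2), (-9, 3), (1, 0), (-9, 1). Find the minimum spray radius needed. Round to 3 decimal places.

5.220

A smallest enclosing disk is always determined by at most three of the input points on its boundary.
The farthest pair is (-9, 3)–(1, 0) with squared distance 109. The circle on this segment as diameter has centre (-4, 1.5) and r² = 109/4 = 27.25.
Check (1, 2): distance² to centre = 25.25 ≤ 27.25, so it lies inside.
All remaining points lie in this disk, and no smaller disk contains both endpoints, so this is the minimum enclosing circle.
r = √(27.25) ≈ 5.220.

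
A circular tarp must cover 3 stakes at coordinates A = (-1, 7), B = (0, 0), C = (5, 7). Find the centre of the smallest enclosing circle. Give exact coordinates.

Side lengths²: AB² = 50, AC² = 36, BC² = 74.
Since BC² = 74 < 50 + 36 = 86, the triangle is acute, so the smallest enclosing circle is the circumcircle.
Circumcentre = (2, 27/7), r² = 925/49.
Centre = (2, 27/7).

(2, 27/7)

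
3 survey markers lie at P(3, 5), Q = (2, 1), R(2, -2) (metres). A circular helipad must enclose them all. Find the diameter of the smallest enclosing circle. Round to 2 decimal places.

7.07

Side lengths²: PQ² = 17, PR² = 50, QR² = 9.
Since PR² = 50 ≥ 17 + 9 = 26, the angle opposite PR is not acute, so the smallest enclosing circle has PR as diameter.
Centre = midpoint of PR = (2.5, 1.5), r² = 50/4 = 12.5.
Diameter = 2r = 2√(12.5) ≈ 7.07.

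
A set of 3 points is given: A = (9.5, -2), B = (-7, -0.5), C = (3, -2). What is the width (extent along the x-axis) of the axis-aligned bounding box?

max x = 9.5, min x = -7, so width = 16.5.

16.5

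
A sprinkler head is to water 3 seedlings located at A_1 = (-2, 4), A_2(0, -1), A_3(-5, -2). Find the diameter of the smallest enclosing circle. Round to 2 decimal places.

Side lengths²: A_1A_2² = 29, A_1A_3² = 45, A_2A_3² = 26.
Since A_1A_3² = 45 < 29 + 26 = 55, the triangle is acute, so the smallest enclosing circle is the circumcircle.
Circumcentre = (-53/18, 13/18), r² = 1885/162.
Diameter = 2r = 2√(1885/162) ≈ 6.82.

6.82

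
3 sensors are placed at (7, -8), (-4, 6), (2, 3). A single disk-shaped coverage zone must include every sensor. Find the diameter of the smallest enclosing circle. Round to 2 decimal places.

Call the three points A, B, C in the order given.
Side lengths²: AB² = 317, AC² = 146, BC² = 45.
Since AB² = 317 ≥ 146 + 45 = 191, the angle opposite AB is not acute, so the smallest enclosing circle has AB as diameter.
Centre = midpoint of AB = (1.5, -1), r² = 317/4 = 79.25.
Diameter = 2r = 2√(79.25) ≈ 17.80.

17.80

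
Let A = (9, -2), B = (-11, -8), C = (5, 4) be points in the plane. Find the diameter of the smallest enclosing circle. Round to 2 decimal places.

Side lengths²: AB² = 436, AC² = 52, BC² = 400.
Since AB² = 436 < 400 + 52 = 452, the triangle is acute, so the smallest enclosing circle is the circumcircle.
Circumcentre = (-7/6, -40/9), r² = 35425/324.
Diameter = 2r = 2√(35425/324) ≈ 20.91.

20.91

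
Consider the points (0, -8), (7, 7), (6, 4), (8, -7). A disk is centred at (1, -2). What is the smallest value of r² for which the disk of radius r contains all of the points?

The required radius is the distance from (1, -2) to the farthest point.
Squared distances: 37, 117, 61, 74.
Maximum is 117, attained at (7, 7).

117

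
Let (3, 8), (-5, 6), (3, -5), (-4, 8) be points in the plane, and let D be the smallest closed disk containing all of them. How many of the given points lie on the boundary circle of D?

A smallest enclosing disk is always determined by at most three of the input points on its boundary.
The farthest pair is (3, -5)–(-4, 8) with squared distance 218. The circle on this segment as diameter has centre (-0.5, 1.5) and r² = 218/4 = 54.5.
Check (3, 8): distance² to centre = 54.5 ≤ 54.5, so it lies inside.
All remaining points lie in this disk, and no smaller disk contains both endpoints, so this is the minimum enclosing circle.
The points at distance exactly r from the centre are (3, 8), (3, -5), (-4, 8) — 3 points.

3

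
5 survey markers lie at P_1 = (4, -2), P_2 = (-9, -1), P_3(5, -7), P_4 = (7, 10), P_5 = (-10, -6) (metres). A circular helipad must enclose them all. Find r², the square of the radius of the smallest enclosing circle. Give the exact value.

136.25

By Welzl's lemma the MEC is supported by two points (diametrically opposite) or three points (on a circumcircle).
The farthest pair is P_4–P_5 with squared distance 545. The circle on this segment as diameter has centre (-1.5, 2) and r² = 545/4 = 136.25.
Check P_1: distance² to centre = 46.25 ≤ 136.25, so it lies inside.
All remaining points lie in this disk, and no smaller disk contains both endpoints, so this is the minimum enclosing circle.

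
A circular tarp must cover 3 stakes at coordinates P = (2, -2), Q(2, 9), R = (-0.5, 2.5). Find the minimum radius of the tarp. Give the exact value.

Side lengths²: PQ² = 121, PR² = 26.5, QR² = 48.5.
Since PQ² = 121 ≥ 48.5 + 26.5 = 75, the angle opposite PQ is not acute, so the smallest enclosing circle has PQ as diameter.
Centre = midpoint of PQ = (2, 3.5), r² = 121/4 = 30.25.
r = √(30.25) = 5.5.

5.5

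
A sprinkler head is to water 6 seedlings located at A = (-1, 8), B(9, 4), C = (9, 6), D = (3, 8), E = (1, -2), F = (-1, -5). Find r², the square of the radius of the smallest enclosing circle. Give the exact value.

The minimum enclosing circle is determined by three boundary points: A, C, F.
Their circumcentre is (2.9, 1.5) with r² = 57.46.
The farthest remaining point B is at distance² 43.46 ≤ 57.46.

57.46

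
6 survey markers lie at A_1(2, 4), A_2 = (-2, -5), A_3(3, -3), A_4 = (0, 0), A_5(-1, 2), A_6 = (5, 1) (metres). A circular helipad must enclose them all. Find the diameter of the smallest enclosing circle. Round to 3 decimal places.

9.878

The minimum enclosing circle is determined by three boundary points: A_1, A_2, A_6.
Their circumcentre is (9/26, -17/26) with r² = 8245/338.
The farthest remaining point A_3 is at distance² 4241/338 ≤ 8245/338.
Diameter = 2r = 2√(8245/338) ≈ 9.878.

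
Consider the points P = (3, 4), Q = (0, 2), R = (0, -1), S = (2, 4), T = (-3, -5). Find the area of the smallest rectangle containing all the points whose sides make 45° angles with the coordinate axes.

In coordinates u = x + y, v = x − y the rectangle is axis-aligned; the map (x,y)→(u,v) scales areas by 2.
u-values: 7, 2, -1, 6, -8; range = 7 − (-8) = 15.
v-values: -1, -2, 1, -2, 2; range = 2 − (-2) = 4.
Area = (15 × 4) / 2 = 30.

30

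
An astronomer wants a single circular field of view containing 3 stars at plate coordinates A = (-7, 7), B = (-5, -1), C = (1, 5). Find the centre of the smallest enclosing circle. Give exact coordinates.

Side lengths²: AB² = 68, AC² = 68, BC² = 72.
Since BC² = 72 < 68 + 68 = 136, the triangle is acute, so the smallest enclosing circle is the circumcircle.
Circumcentre = (-3.6, 3.6), r² = 23.12.
Centre = (-3.6, 3.6).

(-3.6, 3.6)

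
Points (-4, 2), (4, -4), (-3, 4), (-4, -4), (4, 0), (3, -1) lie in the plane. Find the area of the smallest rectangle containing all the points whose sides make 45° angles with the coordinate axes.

In coordinates u = x + y, v = x − y the rectangle is axis-aligned; the map (x,y)→(u,v) scales areas by 2.
u-values: -2, 0, 1, -8, 4, 2; range = 4 − (-8) = 12.
v-values: -6, 8, -7, 0, 4, 4; range = 8 − (-7) = 15.
Area = (12 × 15) / 2 = 90.

90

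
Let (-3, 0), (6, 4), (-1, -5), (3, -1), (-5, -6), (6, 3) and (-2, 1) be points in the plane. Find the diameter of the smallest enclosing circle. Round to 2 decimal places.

A smallest enclosing disk is always determined by at most three of the input points on its boundary.
The farthest pair is (6, 4)–(-5, -6) with squared distance 221. The circle on this segment as diameter has centre (0.5, -1) and r² = 221/4 = 55.25.
Check (-3, 0): distance² to centre = 13.25 ≤ 55.25, so it lies inside.
All remaining points lie in this disk, and no smaller disk contains both endpoints, so this is the minimum enclosing circle.
Diameter = 2r = 2√(55.25) ≈ 14.87.

14.87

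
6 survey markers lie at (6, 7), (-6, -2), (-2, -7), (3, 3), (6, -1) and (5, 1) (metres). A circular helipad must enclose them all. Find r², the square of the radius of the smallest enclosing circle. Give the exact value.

65.0634765625

A smallest enclosing disk is always determined by at most three of the input points on its boundary.
The minimum enclosing circle is determined by three boundary points: (6, 7), (-6, -2), (-2, -7).
Their circumcentre is (1.78125, 0.125) with r² = 65.0634765625.
The farthest remaining point (6, -1) is at distance² 19.0634765625 ≤ 65.0634765625.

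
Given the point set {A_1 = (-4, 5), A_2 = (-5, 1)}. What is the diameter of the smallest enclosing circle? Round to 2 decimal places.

The smallest circle enclosing two points has them as diameter endpoints.
Centre = midpoint = (-4.5, 3); r² = |A_1A_2|²/4 = 17/4 = 4.25.
Diameter = 2r = 2√(4.25) ≈ 4.12.

4.12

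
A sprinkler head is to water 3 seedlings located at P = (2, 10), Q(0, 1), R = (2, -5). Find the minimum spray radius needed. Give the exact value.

7.5

Side lengths²: PQ² = 85, PR² = 225, QR² = 40.
Since PR² = 225 ≥ 85 + 40 = 125, the angle opposite PR is not acute, so the smallest enclosing circle has PR as diameter.
Centre = midpoint of PR = (2, 2.5), r² = 225/4 = 56.25.
r = √(56.25) = 7.5.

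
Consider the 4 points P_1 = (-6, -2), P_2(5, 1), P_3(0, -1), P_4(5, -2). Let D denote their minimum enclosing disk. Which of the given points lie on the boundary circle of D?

The minimum enclosing circle of a finite set is fixed by two of the points (as a diameter) or three (as a circumcircle).
The farthest pair is P_1–P_2 with squared distance 130. The circle on this segment as diameter has centre (-0.5, -0.5) and r² = 130/4 = 32.5.
Check P_3: distance² to centre = 0.5 ≤ 32.5, so it lies inside.
All remaining points lie in this disk, and no smaller disk contains both endpoints, so this is the minimum enclosing circle.
The points at distance exactly r from the centre are P_1, P_2, P_4 — 3 points.

P_1, P_2, P_4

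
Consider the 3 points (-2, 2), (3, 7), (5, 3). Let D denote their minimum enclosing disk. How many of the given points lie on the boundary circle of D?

3

Call the three points A, B, C in the order given.
Side lengths²: AB² = 50, AC² = 50, BC² = 20.
Since AC² = 50 < 50 + 20 = 70, the triangle is acute, so the smallest enclosing circle is the circumcircle.
Circumcentre = (4/3, 11/3), r² = 125/9.
The points at distance exactly r from the centre are (-2, 2), (3, 7), (5, 3) — 3 points.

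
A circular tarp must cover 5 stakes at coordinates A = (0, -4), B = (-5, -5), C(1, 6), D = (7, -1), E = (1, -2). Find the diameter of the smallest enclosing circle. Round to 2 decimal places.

13.53

By Welzl's lemma the MEC is supported by two points (diametrically opposite) or three points (on a circumcircle).
The minimum enclosing circle is determined by three boundary points: B, C, D.
Their circumcentre is (13/54, -13/18) with r² = 66725/1458.
The farthest remaining point A is at distance² 15749/1458 ≤ 66725/1458.
Diameter = 2r = 2√(66725/1458) ≈ 13.53.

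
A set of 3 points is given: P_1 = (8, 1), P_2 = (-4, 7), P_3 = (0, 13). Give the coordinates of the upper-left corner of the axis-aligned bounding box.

x-range [-4, 8], y-range [1, 13].
The upper-left corner is (-4, 13).

(-4, 13)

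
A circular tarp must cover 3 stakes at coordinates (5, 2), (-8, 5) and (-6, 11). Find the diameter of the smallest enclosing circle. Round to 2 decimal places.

Call the three points A, B, C in the order given.
Side lengths²: AB² = 178, AC² = 202, BC² = 40.
Since AC² = 202 < 178 + 40 = 218, the triangle is acute, so the smallest enclosing circle is the circumcircle.
Circumcentre = (-13/14, 251/42), r² = 44945/882.
Diameter = 2r = 2√(44945/882) ≈ 14.28.

14.28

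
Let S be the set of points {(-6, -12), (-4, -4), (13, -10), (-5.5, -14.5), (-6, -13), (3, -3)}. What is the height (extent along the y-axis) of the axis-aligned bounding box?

max y = -3, min y = -14.5, so height = 11.5.

11.5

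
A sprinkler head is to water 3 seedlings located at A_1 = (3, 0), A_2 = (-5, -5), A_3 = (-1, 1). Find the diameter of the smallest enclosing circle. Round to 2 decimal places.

Side lengths²: A_1A_2² = 89, A_1A_3² = 17, A_2A_3² = 52.
Since A_1A_2² = 89 ≥ 52 + 17 = 69, the angle opposite A_1A_2 is not acute, so the smallest enclosing circle has A_1A_2 as diameter.
Centre = midpoint of A_1A_2 = (-1, -2.5), r² = 89/4 = 22.25.
Diameter = 2r = 2√(22.25) ≈ 9.43.

9.43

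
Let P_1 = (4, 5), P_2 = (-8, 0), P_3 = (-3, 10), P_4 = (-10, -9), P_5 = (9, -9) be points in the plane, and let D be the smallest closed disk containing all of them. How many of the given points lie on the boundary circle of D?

3

A smallest enclosing disk is always determined by at most three of the input points on its boundary.
The minimum enclosing circle is determined by three boundary points: P_3, P_4, P_5.
Their circumcentre is (-0.5, -65/38) with r² = 103525/722.
The farthest remaining point P_1 is at distance² 47133/722 ≤ 103525/722.
The points at distance exactly r from the centre are P_3, P_4, P_5 — 3 points.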